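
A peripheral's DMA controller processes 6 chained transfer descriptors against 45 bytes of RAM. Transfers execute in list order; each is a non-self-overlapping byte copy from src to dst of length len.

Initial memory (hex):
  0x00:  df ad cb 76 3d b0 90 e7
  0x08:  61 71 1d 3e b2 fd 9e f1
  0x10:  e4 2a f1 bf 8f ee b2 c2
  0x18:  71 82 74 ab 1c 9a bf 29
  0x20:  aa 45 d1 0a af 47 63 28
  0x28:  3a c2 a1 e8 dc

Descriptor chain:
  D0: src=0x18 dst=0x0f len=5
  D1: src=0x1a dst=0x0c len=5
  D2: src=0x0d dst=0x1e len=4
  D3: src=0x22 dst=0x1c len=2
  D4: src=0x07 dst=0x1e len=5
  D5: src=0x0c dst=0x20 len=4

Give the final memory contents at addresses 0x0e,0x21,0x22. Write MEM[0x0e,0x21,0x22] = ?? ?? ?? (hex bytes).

  after D0: wrote 5B at 0x0f = 718274ab1c
  after D1: wrote 5B at 0x0c = 74ab1c9abf
  after D2: wrote 4B at 0x1e = ab1c9abf
  after D3: wrote 2B at 0x1c = d10a
  after D4: wrote 5B at 0x1e = e761711d3e
  after D5: wrote 4B at 0x20 = 74ab1c9a
query mem[0x0e]=0x1c, mem[0x21]=0xab, mem[0x22]=0x1c

MEM[0x0e,0x21,0x22] = 1c ab 1c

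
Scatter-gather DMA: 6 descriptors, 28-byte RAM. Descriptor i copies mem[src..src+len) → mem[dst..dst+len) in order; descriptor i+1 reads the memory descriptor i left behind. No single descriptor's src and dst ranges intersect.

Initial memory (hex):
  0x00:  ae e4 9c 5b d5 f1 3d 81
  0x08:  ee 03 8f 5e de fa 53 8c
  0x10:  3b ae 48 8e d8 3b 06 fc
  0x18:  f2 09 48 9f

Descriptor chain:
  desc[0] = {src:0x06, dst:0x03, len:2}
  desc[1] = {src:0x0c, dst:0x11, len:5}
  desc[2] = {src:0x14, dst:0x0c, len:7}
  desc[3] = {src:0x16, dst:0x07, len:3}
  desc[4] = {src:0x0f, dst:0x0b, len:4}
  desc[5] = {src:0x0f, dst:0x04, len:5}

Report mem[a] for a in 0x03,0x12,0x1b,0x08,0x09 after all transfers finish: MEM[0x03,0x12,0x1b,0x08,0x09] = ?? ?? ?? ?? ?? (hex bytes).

[0] 0x06->0x03 len=2 : 3d 81
[1] 0x0c->0x11 len=5 : de fa 53 8c 3b
[2] 0x14->0x0c len=7 : 8c 3b 06 fc f2 09 48
[3] 0x16->0x07 len=3 : 06 fc f2
[4] 0x0f->0x0b len=4 : fc f2 09 48
[5] 0x0f->0x04 len=5 : fc f2 09 48 53
query mem[0x03]=0x3d, mem[0x12]=0x48, mem[0x1b]=0x9f, mem[0x08]=0x53, mem[0x09]=0xf2

MEM[0x03,0x12,0x1b,0x08,0x09] = 3d 48 9f 53 f2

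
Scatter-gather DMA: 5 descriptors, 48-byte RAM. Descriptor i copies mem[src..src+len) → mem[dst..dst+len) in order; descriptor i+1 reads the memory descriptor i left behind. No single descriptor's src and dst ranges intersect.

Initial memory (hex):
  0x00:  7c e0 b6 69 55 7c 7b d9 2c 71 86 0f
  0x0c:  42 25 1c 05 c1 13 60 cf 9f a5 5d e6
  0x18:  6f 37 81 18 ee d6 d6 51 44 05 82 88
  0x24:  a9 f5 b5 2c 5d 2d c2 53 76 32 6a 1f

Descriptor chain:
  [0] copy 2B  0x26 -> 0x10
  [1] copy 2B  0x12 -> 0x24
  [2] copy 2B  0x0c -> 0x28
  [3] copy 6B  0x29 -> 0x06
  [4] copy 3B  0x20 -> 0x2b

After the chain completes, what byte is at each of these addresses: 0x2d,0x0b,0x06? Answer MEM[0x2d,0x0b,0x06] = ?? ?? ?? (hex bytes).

MEM[0x2d,0x0b,0x06] = 82 6a 25

  after D0: wrote 2B at 0x10 = b52c
  after D1: wrote 2B at 0x24 = 60cf
  after D2: wrote 2B at 0x28 = 4225
  after D3: wrote 6B at 0x06 = 25c25376326a
  after D4: wrote 3B at 0x2b = 440582
query mem[0x2d]=0x82, mem[0x0b]=0x6a, mem[0x06]=0x25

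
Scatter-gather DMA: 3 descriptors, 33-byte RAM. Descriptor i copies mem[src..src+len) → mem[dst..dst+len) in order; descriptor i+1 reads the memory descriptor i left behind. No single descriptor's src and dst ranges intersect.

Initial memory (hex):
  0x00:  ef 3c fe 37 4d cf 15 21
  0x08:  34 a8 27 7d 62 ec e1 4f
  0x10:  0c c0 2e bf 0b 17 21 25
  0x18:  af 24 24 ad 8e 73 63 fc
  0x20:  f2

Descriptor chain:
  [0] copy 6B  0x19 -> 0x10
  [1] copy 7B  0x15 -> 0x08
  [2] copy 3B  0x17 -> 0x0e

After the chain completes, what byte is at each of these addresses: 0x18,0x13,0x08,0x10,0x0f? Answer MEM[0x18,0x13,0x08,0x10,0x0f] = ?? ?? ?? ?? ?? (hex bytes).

#0 dst[0x10+6] := {0x24,0x24,0xad,0x8e,0x73,0x63}
#1 dst[0x08+7] := {0x63,0x21,0x25,0xaf,0x24,0x24,0xad}
#2 dst[0x0e+3] := {0x25,0xaf,0x24}
query mem[0x18]=0xaf, mem[0x13]=0x8e, mem[0x08]=0x63, mem[0x10]=0x24, mem[0x0f]=0xaf

MEM[0x18,0x13,0x08,0x10,0x0f] = af 8e 63 24 af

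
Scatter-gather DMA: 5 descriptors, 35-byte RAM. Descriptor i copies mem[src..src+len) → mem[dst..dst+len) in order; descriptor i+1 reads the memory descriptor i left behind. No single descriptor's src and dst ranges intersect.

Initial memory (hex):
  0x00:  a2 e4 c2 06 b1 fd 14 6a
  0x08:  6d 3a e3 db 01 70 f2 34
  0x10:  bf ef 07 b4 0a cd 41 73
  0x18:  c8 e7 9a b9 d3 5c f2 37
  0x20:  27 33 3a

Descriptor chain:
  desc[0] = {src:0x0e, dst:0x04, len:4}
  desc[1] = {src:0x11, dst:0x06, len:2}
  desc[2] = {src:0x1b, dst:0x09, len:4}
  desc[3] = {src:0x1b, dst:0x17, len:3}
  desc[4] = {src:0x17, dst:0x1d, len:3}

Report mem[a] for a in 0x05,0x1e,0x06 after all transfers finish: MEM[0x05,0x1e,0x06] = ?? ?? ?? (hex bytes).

MEM[0x05,0x1e,0x06] = 34 d3 ef

  after D0: wrote 4B at 0x04 = f234bfef
  after D1: wrote 2B at 0x06 = ef07
  after D2: wrote 4B at 0x09 = b9d35cf2
  after D3: wrote 3B at 0x17 = b9d35c
  after D4: wrote 3B at 0x1d = b9d35c
query mem[0x05]=0x34, mem[0x1e]=0xd3, mem[0x06]=0xef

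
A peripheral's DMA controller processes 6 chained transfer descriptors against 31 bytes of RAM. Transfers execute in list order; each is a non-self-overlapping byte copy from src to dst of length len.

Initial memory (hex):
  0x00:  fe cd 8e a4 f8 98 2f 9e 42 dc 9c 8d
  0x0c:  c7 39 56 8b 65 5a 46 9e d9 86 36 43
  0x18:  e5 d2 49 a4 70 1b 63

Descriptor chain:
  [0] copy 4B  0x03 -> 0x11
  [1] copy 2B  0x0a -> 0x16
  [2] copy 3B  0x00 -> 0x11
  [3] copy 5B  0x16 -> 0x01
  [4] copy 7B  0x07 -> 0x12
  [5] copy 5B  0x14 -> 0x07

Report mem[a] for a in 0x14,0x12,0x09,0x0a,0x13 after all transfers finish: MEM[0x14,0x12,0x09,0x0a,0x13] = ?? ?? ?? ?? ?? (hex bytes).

MEM[0x14,0x12,0x09,0x0a,0x13] = dc 9e 8d c7 42

D0: mem[0x11..0x14] <- [a4 f8 98 2f]
D1: mem[0x16..0x17] <- [9c 8d]
D2: mem[0x11..0x13] <- [fe cd 8e]
D3: mem[0x01..0x05] <- [9c 8d e5 d2 49]
D4: mem[0x12..0x18] <- [9e 42 dc 9c 8d c7 39]
D5: mem[0x07..0x0b] <- [dc 9c 8d c7 39]
query mem[0x14]=0xdc, mem[0x12]=0x9e, mem[0x09]=0x8d, mem[0x0a]=0xc7, mem[0x13]=0x42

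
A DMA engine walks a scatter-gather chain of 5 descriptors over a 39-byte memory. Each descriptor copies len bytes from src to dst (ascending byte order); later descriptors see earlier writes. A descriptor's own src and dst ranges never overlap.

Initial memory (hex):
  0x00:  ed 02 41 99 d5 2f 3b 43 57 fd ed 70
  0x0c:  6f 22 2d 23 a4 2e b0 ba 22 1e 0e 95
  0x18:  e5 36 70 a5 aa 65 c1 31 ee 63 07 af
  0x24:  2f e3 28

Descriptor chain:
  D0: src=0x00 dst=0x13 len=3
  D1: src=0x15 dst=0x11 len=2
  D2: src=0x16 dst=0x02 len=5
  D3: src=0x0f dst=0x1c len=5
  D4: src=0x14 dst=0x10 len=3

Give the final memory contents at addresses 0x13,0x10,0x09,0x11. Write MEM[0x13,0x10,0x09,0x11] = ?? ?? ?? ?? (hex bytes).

[0] 0x00->0x13 len=3 : ed 02 41
[1] 0x15->0x11 len=2 : 41 0e
[2] 0x16->0x02 len=5 : 0e 95 e5 36 70
[3] 0x0f->0x1c len=5 : 23 a4 41 0e ed
[4] 0x14->0x10 len=3 : 02 41 0e
query mem[0x13]=0xed, mem[0x10]=0x02, mem[0x09]=0xfd, mem[0x11]=0x41

MEM[0x13,0x10,0x09,0x11] = ed 02 fd 41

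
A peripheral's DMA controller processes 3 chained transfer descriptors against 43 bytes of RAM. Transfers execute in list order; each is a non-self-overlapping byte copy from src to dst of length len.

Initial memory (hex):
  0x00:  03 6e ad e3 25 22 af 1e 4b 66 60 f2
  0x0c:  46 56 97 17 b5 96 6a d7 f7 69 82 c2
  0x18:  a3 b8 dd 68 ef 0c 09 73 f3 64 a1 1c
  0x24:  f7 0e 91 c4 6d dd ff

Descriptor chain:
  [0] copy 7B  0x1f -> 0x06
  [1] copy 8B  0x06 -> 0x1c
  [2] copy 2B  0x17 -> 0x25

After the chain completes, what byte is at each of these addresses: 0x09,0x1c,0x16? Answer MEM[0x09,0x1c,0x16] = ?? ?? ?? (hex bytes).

D0: mem[0x06..0x0c] <- [73 f3 64 a1 1c f7 0e]
D1: mem[0x1c..0x23] <- [73 f3 64 a1 1c f7 0e 56]
D2: mem[0x25..0x26] <- [c2 a3]
query mem[0x09]=0xa1, mem[0x1c]=0x73, mem[0x16]=0x82

MEM[0x09,0x1c,0x16] = a1 73 82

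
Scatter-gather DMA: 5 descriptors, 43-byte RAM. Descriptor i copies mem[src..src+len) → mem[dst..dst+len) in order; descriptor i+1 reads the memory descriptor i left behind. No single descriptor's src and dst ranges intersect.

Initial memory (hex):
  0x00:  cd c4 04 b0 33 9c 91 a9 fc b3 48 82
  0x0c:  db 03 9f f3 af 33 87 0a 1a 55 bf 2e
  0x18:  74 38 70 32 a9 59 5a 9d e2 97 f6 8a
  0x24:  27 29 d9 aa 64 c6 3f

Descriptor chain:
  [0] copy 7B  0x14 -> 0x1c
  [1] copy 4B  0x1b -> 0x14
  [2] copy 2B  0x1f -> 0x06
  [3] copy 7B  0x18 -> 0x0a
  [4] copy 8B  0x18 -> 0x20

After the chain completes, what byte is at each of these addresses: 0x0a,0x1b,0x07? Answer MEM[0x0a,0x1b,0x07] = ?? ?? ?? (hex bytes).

MEM[0x0a,0x1b,0x07] = 74 32 74

#0 dst[0x1c+7] := {0x1a,0x55,0xbf,0x2e,0x74,0x38,0x70}
#1 dst[0x14+4] := {0x32,0x1a,0x55,0xbf}
#2 dst[0x06+2] := {0x2e,0x74}
#3 dst[0x0a+7] := {0x74,0x38,0x70,0x32,0x1a,0x55,0xbf}
#4 dst[0x20+8] := {0x74,0x38,0x70,0x32,0x1a,0x55,0xbf,0x2e}
query mem[0x0a]=0x74, mem[0x1b]=0x32, mem[0x07]=0x74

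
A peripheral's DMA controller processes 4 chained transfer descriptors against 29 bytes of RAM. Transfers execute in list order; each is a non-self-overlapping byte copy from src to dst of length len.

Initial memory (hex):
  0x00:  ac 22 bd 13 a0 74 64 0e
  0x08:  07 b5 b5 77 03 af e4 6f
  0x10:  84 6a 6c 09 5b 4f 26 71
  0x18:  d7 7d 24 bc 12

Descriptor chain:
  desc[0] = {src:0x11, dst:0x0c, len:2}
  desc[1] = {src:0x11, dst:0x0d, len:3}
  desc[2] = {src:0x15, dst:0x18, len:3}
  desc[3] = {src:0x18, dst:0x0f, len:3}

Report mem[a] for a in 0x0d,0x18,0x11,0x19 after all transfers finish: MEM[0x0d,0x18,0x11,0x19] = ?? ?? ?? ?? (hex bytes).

MEM[0x0d,0x18,0x11,0x19] = 6a 4f 71 26

[0] 0x11->0x0c len=2 : 6a 6c
[1] 0x11->0x0d len=3 : 6a 6c 09
[2] 0x15->0x18 len=3 : 4f 26 71
[3] 0x18->0x0f len=3 : 4f 26 71
query mem[0x0d]=0x6a, mem[0x18]=0x4f, mem[0x11]=0x71, mem[0x19]=0x26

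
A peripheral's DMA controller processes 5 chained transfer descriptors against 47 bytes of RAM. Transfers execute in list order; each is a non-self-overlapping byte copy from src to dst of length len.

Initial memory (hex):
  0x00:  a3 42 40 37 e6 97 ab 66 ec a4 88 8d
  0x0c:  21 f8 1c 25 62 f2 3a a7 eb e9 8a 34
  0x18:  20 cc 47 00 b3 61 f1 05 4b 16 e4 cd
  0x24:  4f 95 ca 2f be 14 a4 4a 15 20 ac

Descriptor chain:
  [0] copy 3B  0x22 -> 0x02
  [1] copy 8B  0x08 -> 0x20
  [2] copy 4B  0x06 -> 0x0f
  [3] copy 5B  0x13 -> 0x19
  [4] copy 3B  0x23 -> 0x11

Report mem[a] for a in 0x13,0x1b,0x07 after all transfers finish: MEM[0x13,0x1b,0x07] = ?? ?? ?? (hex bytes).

MEM[0x13,0x1b,0x07] = f8 e9 66

D0: mem[0x02..0x04] <- [e4 cd 4f]
D1: mem[0x20..0x27] <- [ec a4 88 8d 21 f8 1c 25]
D2: mem[0x0f..0x12] <- [ab 66 ec a4]
D3: mem[0x19..0x1d] <- [a7 eb e9 8a 34]
D4: mem[0x11..0x13] <- [8d 21 f8]
query mem[0x13]=0xf8, mem[0x1b]=0xe9, mem[0x07]=0x66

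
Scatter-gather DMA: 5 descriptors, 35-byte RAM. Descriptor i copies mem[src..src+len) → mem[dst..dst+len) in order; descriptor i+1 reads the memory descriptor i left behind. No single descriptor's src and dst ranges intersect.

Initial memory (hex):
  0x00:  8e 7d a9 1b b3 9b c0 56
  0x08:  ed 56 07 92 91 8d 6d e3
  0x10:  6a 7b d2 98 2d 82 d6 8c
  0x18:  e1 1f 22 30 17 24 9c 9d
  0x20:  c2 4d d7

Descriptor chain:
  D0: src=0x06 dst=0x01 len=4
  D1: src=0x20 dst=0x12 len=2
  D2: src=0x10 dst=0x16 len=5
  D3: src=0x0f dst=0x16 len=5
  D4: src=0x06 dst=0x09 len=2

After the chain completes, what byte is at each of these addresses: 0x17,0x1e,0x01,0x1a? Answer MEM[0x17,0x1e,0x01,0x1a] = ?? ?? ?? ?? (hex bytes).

MEM[0x17,0x1e,0x01,0x1a] = 6a 9c c0 4d

#0 dst[0x01+4] := {0xc0,0x56,0xed,0x56}
#1 dst[0x12+2] := {0xc2,0x4d}
#2 dst[0x16+5] := {0x6a,0x7b,0xc2,0x4d,0x2d}
#3 dst[0x16+5] := {0xe3,0x6a,0x7b,0xc2,0x4d}
#4 dst[0x09+2] := {0xc0,0x56}
query mem[0x17]=0x6a, mem[0x1e]=0x9c, mem[0x01]=0xc0, mem[0x1a]=0x4d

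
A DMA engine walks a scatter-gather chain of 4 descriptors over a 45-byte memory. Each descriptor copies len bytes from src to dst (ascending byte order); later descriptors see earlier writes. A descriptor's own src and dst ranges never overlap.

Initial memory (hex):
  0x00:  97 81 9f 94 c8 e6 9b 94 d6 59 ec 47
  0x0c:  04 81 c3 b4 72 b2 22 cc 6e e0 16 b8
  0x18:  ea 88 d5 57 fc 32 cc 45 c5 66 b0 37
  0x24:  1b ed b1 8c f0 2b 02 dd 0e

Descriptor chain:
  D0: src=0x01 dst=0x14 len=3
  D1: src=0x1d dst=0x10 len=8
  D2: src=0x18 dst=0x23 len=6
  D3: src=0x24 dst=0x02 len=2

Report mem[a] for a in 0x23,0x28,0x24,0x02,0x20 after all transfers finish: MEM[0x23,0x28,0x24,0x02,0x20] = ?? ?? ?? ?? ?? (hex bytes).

MEM[0x23,0x28,0x24,0x02,0x20] = ea 32 88 88 c5

  after D0: wrote 3B at 0x14 = 819f94
  after D1: wrote 8B at 0x10 = 32cc45c566b0371b
  after D2: wrote 6B at 0x23 = ea88d557fc32
  after D3: wrote 2B at 0x02 = 88d5
query mem[0x23]=0xea, mem[0x28]=0x32, mem[0x24]=0x88, mem[0x02]=0x88, mem[0x20]=0xc5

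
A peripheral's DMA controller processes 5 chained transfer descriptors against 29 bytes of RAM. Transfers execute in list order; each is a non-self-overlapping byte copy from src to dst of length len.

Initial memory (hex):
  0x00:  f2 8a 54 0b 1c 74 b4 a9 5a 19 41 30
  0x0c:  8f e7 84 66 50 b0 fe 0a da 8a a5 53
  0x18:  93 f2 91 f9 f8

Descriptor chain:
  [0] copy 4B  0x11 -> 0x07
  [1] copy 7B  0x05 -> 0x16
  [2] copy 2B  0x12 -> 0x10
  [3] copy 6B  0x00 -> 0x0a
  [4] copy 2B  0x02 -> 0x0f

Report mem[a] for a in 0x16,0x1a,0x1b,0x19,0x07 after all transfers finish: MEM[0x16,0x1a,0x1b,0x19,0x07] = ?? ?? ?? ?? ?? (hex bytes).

  after D0: wrote 4B at 0x07 = b0fe0ada
  after D1: wrote 7B at 0x16 = 74b4b0fe0ada30
  after D2: wrote 2B at 0x10 = fe0a
  after D3: wrote 6B at 0x0a = f28a540b1c74
  after D4: wrote 2B at 0x0f = 540b
query mem[0x16]=0x74, mem[0x1a]=0x0a, mem[0x1b]=0xda, mem[0x19]=0xfe, mem[0x07]=0xb0

MEM[0x16,0x1a,0x1b,0x19,0x07] = 74 0a da fe b0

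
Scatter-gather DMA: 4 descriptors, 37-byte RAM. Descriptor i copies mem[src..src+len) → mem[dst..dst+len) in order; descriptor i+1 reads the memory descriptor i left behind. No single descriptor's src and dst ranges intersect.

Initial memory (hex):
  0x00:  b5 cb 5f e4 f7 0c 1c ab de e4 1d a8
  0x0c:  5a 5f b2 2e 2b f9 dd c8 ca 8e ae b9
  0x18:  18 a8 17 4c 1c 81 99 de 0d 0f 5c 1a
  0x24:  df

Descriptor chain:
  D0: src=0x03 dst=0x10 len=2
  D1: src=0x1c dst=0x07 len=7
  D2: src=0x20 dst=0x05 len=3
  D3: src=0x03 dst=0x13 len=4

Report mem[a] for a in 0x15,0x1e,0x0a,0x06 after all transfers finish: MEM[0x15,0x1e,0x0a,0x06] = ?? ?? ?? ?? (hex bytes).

D0: mem[0x10..0x11] <- [e4 f7]
D1: mem[0x07..0x0d] <- [1c 81 99 de 0d 0f 5c]
D2: mem[0x05..0x07] <- [0d 0f 5c]
D3: mem[0x13..0x16] <- [e4 f7 0d 0f]
query mem[0x15]=0x0d, mem[0x1e]=0x99, mem[0x0a]=0xde, mem[0x06]=0x0f

MEM[0x15,0x1e,0x0a,0x06] = 0d 99 de 0f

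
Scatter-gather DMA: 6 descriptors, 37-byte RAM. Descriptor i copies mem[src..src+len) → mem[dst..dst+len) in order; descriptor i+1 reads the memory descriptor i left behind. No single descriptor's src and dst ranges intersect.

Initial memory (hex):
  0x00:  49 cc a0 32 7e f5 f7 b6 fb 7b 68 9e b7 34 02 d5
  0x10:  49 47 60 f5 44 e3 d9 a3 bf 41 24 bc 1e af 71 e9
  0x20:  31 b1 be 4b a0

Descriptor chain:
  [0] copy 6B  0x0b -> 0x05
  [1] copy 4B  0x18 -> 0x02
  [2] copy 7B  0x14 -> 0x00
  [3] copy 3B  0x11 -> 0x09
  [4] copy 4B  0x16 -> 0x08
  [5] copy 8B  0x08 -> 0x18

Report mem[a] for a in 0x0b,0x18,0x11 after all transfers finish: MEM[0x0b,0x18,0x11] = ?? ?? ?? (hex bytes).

MEM[0x0b,0x18,0x11] = 41 d9 47

[0] 0x0b->0x05 len=6 : 9e b7 34 02 d5 49
[1] 0x18->0x02 len=4 : bf 41 24 bc
[2] 0x14->0x00 len=7 : 44 e3 d9 a3 bf 41 24
[3] 0x11->0x09 len=3 : 47 60 f5
[4] 0x16->0x08 len=4 : d9 a3 bf 41
[5] 0x08->0x18 len=8 : d9 a3 bf 41 b7 34 02 d5
query mem[0x0b]=0x41, mem[0x18]=0xd9, mem[0x11]=0x47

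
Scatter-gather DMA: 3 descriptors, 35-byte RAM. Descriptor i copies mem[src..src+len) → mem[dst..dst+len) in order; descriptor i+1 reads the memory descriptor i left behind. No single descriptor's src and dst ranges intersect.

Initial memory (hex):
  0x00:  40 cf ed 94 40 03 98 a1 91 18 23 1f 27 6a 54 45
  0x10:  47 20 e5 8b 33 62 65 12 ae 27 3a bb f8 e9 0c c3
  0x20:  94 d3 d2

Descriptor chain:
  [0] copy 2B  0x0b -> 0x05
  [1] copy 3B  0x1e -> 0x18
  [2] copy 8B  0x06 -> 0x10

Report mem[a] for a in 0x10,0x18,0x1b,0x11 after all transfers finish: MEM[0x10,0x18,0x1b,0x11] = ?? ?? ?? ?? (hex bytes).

MEM[0x10,0x18,0x1b,0x11] = 27 0c bb a1

[0] 0x0b->0x05 len=2 : 1f 27
[1] 0x1e->0x18 len=3 : 0c c3 94
[2] 0x06->0x10 len=8 : 27 a1 91 18 23 1f 27 6a
query mem[0x10]=0x27, mem[0x18]=0x0c, mem[0x1b]=0xbb, mem[0x11]=0xa1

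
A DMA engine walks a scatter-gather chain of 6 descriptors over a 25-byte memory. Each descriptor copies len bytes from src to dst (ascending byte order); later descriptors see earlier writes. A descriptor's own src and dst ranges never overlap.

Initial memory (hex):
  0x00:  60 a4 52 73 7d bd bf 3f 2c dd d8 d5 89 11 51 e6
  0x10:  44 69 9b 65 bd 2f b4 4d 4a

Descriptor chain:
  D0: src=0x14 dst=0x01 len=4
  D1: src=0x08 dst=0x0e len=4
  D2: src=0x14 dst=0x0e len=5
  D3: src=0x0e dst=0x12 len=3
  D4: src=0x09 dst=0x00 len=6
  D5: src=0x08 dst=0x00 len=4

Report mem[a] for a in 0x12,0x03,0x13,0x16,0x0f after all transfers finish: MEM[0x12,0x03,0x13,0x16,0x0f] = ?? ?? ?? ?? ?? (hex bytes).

D0: mem[0x01..0x04] <- [bd 2f b4 4d]
D1: mem[0x0e..0x11] <- [2c dd d8 d5]
D2: mem[0x0e..0x12] <- [bd 2f b4 4d 4a]
D3: mem[0x12..0x14] <- [bd 2f b4]
D4: mem[0x00..0x05] <- [dd d8 d5 89 11 bd]
D5: mem[0x00..0x03] <- [2c dd d8 d5]
query mem[0x12]=0xbd, mem[0x03]=0xd5, mem[0x13]=0x2f, mem[0x16]=0xb4, mem[0x0f]=0x2f

MEM[0x12,0x03,0x13,0x16,0x0f] = bd d5 2f b4 2f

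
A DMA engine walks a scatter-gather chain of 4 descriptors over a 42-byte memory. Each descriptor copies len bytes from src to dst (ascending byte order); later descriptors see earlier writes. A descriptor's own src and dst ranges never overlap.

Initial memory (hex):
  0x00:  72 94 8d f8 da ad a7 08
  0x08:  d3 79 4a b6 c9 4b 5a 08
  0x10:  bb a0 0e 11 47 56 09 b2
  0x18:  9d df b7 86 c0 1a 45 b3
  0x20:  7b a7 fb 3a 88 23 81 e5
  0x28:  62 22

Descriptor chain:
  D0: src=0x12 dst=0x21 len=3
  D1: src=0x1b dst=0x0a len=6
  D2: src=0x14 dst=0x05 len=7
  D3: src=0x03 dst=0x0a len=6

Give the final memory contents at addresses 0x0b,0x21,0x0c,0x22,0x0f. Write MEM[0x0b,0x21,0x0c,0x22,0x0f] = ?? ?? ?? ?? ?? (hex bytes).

MEM[0x0b,0x21,0x0c,0x22,0x0f] = da 0e 47 11 b2

D0: mem[0x21..0x23] <- [0e 11 47]
D1: mem[0x0a..0x0f] <- [86 c0 1a 45 b3 7b]
D2: mem[0x05..0x0b] <- [47 56 09 b2 9d df b7]
D3: mem[0x0a..0x0f] <- [f8 da 47 56 09 b2]
query mem[0x0b]=0xda, mem[0x21]=0x0e, mem[0x0c]=0x47, mem[0x22]=0x11, mem[0x0f]=0xb2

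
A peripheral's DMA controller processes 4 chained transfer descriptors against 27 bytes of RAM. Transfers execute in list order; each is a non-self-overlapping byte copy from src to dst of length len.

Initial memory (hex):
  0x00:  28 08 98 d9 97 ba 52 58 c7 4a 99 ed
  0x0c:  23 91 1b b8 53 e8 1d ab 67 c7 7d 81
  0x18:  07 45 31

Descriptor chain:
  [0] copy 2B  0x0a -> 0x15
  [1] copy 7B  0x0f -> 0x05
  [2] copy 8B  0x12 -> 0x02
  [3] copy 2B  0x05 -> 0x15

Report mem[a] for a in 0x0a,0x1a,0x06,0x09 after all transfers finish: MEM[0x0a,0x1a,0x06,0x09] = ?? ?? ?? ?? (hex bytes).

#0 dst[0x15+2] := {0x99,0xed}
#1 dst[0x05+7] := {0xb8,0x53,0xe8,0x1d,0xab,0x67,0x99}
#2 dst[0x02+8] := {0x1d,0xab,0x67,0x99,0xed,0x81,0x07,0x45}
#3 dst[0x15+2] := {0x99,0xed}
query mem[0x0a]=0x67, mem[0x1a]=0x31, mem[0x06]=0xed, mem[0x09]=0x45

MEM[0x0a,0x1a,0x06,0x09] = 67 31 ed 45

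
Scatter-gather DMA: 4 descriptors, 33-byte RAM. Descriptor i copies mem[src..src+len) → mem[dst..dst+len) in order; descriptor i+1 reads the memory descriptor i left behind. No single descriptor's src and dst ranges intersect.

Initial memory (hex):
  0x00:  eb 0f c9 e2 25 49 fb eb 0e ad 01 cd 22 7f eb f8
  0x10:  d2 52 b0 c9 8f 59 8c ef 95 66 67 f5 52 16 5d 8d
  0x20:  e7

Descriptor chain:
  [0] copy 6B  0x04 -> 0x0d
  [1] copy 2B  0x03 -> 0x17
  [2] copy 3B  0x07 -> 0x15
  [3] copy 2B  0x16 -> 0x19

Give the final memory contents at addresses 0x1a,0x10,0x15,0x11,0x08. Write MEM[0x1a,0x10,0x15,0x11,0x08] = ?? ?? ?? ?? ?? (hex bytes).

[0] 0x04->0x0d len=6 : 25 49 fb eb 0e ad
[1] 0x03->0x17 len=2 : e2 25
[2] 0x07->0x15 len=3 : eb 0e ad
[3] 0x16->0x19 len=2 : 0e ad
query mem[0x1a]=0xad, mem[0x10]=0xeb, mem[0x15]=0xeb, mem[0x11]=0x0e, mem[0x08]=0x0e

MEM[0x1a,0x10,0x15,0x11,0x08] = ad eb eb 0e 0e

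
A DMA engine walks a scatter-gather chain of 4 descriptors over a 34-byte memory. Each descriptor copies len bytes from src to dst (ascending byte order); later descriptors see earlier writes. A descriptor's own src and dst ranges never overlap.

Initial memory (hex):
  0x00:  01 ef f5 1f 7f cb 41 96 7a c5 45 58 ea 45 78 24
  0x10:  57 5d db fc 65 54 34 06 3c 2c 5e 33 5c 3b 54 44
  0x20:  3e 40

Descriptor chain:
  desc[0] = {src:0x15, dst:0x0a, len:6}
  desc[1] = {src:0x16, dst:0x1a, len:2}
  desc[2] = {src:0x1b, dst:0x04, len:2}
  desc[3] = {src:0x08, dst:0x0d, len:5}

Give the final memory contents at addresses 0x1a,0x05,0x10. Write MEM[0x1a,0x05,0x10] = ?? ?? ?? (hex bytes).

MEM[0x1a,0x05,0x10] = 34 5c 34

D0: mem[0x0a..0x0f] <- [54 34 06 3c 2c 5e]
D1: mem[0x1a..0x1b] <- [34 06]
D2: mem[0x04..0x05] <- [06 5c]
D3: mem[0x0d..0x11] <- [7a c5 54 34 06]
query mem[0x1a]=0x34, mem[0x05]=0x5c, mem[0x10]=0x34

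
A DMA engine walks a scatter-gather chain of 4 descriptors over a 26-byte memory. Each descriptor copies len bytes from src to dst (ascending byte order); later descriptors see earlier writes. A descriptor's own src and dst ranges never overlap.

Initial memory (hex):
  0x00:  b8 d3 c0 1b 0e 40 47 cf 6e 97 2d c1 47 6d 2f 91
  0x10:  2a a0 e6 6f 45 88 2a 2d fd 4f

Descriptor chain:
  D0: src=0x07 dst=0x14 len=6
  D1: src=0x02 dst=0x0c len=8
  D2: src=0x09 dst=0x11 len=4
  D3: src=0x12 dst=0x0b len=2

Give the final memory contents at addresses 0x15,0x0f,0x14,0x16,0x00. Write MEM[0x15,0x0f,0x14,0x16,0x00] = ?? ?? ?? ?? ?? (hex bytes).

D0: mem[0x14..0x19] <- [cf 6e 97 2d c1 47]
D1: mem[0x0c..0x13] <- [c0 1b 0e 40 47 cf 6e 97]
D2: mem[0x11..0x14] <- [97 2d c1 c0]
D3: mem[0x0b..0x0c] <- [2d c1]
query mem[0x15]=0x6e, mem[0x0f]=0x40, mem[0x14]=0xc0, mem[0x16]=0x97, mem[0x00]=0xb8

MEM[0x15,0x0f,0x14,0x16,0x00] = 6e 40 c0 97 b8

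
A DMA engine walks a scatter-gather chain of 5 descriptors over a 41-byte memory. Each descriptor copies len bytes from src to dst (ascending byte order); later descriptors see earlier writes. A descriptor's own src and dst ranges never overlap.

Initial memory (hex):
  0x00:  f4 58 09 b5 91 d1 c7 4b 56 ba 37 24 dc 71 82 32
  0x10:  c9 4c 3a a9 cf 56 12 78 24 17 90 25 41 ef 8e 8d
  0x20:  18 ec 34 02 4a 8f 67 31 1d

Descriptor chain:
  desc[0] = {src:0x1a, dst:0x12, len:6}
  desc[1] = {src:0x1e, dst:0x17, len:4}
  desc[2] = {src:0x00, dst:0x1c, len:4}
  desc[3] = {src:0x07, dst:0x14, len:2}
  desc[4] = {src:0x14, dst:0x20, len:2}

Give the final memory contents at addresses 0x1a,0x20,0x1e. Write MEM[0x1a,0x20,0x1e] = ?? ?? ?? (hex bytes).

[0] 0x1a->0x12 len=6 : 90 25 41 ef 8e 8d
[1] 0x1e->0x17 len=4 : 8e 8d 18 ec
[2] 0x00->0x1c len=4 : f4 58 09 b5
[3] 0x07->0x14 len=2 : 4b 56
[4] 0x14->0x20 len=2 : 4b 56
query mem[0x1a]=0xec, mem[0x20]=0x4b, mem[0x1e]=0x09

MEM[0x1a,0x20,0x1e] = ec 4b 09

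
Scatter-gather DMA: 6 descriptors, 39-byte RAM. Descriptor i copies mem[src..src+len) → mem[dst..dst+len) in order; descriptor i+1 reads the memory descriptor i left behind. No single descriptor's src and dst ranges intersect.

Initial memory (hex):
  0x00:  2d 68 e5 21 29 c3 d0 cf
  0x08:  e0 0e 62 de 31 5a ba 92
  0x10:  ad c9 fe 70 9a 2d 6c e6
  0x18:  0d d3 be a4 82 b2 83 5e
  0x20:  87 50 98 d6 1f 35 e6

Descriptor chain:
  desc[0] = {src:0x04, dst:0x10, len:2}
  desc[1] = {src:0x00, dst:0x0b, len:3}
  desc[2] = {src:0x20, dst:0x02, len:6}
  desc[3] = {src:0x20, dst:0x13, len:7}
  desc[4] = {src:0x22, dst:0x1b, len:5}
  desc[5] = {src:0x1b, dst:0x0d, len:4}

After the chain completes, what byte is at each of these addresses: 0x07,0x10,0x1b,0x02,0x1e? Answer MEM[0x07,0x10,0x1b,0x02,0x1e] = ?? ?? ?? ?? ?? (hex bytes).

  after D0: wrote 2B at 0x10 = 29c3
  after D1: wrote 3B at 0x0b = 2d68e5
  after D2: wrote 6B at 0x02 = 875098d61f35
  after D3: wrote 7B at 0x13 = 875098d61f35e6
  after D4: wrote 5B at 0x1b = 98d61f35e6
  after D5: wrote 4B at 0x0d = 98d61f35
query mem[0x07]=0x35, mem[0x10]=0x35, mem[0x1b]=0x98, mem[0x02]=0x87, mem[0x1e]=0x35

MEM[0x07,0x10,0x1b,0x02,0x1e] = 35 35 98 87 35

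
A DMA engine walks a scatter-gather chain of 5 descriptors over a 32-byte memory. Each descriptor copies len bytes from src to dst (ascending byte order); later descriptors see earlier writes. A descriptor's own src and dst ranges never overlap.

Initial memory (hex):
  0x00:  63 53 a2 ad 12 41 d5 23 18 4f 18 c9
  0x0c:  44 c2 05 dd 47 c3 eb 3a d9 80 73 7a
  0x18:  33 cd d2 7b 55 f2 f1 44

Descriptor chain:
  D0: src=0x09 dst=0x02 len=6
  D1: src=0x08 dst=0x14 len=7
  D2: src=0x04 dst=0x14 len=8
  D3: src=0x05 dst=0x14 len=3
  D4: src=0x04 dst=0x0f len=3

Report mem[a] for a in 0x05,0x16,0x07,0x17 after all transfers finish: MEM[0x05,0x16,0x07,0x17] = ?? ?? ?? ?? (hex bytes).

MEM[0x05,0x16,0x07,0x17] = 44 05 05 05

[0] 0x09->0x02 len=6 : 4f 18 c9 44 c2 05
[1] 0x08->0x14 len=7 : 18 4f 18 c9 44 c2 05
[2] 0x04->0x14 len=8 : c9 44 c2 05 18 4f 18 c9
[3] 0x05->0x14 len=3 : 44 c2 05
[4] 0x04->0x0f len=3 : c9 44 c2
query mem[0x05]=0x44, mem[0x16]=0x05, mem[0x07]=0x05, mem[0x17]=0x05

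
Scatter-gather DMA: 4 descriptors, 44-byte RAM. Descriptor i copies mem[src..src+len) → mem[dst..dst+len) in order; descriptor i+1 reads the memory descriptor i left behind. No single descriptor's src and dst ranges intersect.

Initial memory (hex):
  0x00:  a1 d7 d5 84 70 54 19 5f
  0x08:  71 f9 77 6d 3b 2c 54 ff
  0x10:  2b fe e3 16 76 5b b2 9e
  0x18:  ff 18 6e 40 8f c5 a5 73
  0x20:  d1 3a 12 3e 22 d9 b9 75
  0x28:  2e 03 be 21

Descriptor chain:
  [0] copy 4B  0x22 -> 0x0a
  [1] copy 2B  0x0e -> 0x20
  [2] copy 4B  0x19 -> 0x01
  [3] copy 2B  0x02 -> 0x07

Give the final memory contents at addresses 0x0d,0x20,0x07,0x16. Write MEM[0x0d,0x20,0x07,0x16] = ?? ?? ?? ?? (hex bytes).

MEM[0x0d,0x20,0x07,0x16] = d9 54 6e b2

  after D0: wrote 4B at 0x0a = 123e22d9
  after D1: wrote 2B at 0x20 = 54ff
  after D2: wrote 4B at 0x01 = 186e408f
  after D3: wrote 2B at 0x07 = 6e40
query mem[0x0d]=0xd9, mem[0x20]=0x54, mem[0x07]=0x6e, mem[0x16]=0xb2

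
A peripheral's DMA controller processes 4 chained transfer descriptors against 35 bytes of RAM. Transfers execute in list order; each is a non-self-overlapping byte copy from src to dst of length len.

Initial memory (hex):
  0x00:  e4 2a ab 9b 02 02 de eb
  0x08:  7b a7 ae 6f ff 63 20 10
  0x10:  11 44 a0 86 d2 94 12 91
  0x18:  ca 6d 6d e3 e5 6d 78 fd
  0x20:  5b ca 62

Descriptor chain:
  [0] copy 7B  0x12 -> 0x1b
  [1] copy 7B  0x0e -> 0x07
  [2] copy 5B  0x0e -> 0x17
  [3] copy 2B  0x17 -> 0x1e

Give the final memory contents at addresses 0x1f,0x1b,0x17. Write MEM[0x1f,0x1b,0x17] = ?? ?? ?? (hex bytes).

MEM[0x1f,0x1b,0x17] = 10 a0 20

#0 dst[0x1b+7] := {0xa0,0x86,0xd2,0x94,0x12,0x91,0xca}
#1 dst[0x07+7] := {0x20,0x10,0x11,0x44,0xa0,0x86,0xd2}
#2 dst[0x17+5] := {0x20,0x10,0x11,0x44,0xa0}
#3 dst[0x1e+2] := {0x20,0x10}
query mem[0x1f]=0x10, mem[0x1b]=0xa0, mem[0x17]=0x20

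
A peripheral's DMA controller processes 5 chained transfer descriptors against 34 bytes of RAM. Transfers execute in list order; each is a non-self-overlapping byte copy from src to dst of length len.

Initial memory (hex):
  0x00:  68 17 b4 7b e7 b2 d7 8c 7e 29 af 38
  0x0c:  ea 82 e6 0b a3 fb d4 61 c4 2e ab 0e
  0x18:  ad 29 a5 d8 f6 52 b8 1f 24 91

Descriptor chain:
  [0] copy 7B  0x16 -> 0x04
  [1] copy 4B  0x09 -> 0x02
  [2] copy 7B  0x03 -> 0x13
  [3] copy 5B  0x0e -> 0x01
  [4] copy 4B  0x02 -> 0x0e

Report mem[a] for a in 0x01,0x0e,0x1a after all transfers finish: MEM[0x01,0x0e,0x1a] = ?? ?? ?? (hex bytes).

MEM[0x01,0x0e,0x1a] = e6 0b a5

D0: mem[0x04..0x0a] <- [ab 0e ad 29 a5 d8 f6]
D1: mem[0x02..0x05] <- [d8 f6 38 ea]
D2: mem[0x13..0x19] <- [f6 38 ea ad 29 a5 d8]
D3: mem[0x01..0x05] <- [e6 0b a3 fb d4]
D4: mem[0x0e..0x11] <- [0b a3 fb d4]
query mem[0x01]=0xe6, mem[0x0e]=0x0b, mem[0x1a]=0xa5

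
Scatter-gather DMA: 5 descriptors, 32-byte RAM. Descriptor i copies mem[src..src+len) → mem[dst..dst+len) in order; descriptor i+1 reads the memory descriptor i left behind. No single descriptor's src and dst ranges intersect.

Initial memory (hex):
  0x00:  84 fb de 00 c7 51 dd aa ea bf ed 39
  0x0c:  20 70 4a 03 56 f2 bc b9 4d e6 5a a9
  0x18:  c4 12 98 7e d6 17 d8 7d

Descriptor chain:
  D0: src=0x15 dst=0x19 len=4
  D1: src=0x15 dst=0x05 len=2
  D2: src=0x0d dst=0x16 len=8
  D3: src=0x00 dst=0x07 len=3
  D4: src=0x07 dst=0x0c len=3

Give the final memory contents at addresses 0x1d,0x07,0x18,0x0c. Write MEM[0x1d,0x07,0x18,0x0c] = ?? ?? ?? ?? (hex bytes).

MEM[0x1d,0x07,0x18,0x0c] = 4d 84 03 84

#0 dst[0x19+4] := {0xe6,0x5a,0xa9,0xc4}
#1 dst[0x05+2] := {0xe6,0x5a}
#2 dst[0x16+8] := {0x70,0x4a,0x03,0x56,0xf2,0xbc,0xb9,0x4d}
#3 dst[0x07+3] := {0x84,0xfb,0xde}
#4 dst[0x0c+3] := {0x84,0xfb,0xde}
query mem[0x1d]=0x4d, mem[0x07]=0x84, mem[0x18]=0x03, mem[0x0c]=0x84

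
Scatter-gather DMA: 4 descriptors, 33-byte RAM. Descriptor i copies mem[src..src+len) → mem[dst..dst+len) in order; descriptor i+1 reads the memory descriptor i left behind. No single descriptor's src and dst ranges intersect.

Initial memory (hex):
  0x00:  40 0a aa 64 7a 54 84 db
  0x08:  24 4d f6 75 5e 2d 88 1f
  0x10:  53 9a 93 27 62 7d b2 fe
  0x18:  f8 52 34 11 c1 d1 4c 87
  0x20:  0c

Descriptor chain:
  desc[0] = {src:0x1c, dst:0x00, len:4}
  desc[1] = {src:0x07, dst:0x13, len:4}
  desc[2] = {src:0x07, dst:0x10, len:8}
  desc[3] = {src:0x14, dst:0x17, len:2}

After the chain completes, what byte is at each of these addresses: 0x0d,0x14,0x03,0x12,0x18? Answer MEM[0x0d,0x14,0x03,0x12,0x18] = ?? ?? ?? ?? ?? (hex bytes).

#0 dst[0x00+4] := {0xc1,0xd1,0x4c,0x87}
#1 dst[0x13+4] := {0xdb,0x24,0x4d,0xf6}
#2 dst[0x10+8] := {0xdb,0x24,0x4d,0xf6,0x75,0x5e,0x2d,0x88}
#3 dst[0x17+2] := {0x75,0x5e}
query mem[0x0d]=0x2d, mem[0x14]=0x75, mem[0x03]=0x87, mem[0x12]=0x4d, mem[0x18]=0x5e

MEM[0x0d,0x14,0x03,0x12,0x18] = 2d 75 87 4d 5e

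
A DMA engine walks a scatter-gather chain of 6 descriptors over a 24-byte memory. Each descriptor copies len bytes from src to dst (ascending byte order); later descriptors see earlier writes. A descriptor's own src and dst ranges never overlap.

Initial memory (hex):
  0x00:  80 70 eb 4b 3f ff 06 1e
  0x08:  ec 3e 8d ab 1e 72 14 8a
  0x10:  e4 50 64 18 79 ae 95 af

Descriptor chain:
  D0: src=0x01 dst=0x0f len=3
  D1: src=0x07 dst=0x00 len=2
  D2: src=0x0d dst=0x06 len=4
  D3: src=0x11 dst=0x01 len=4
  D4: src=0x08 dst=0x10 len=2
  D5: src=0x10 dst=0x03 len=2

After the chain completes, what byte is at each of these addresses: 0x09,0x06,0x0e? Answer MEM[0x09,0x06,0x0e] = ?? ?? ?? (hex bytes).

MEM[0x09,0x06,0x0e] = eb 72 14

D0: mem[0x0f..0x11] <- [70 eb 4b]
D1: mem[0x00..0x01] <- [1e ec]
D2: mem[0x06..0x09] <- [72 14 70 eb]
D3: mem[0x01..0x04] <- [4b 64 18 79]
D4: mem[0x10..0x11] <- [70 eb]
D5: mem[0x03..0x04] <- [70 eb]
query mem[0x09]=0xeb, mem[0x06]=0x72, mem[0x0e]=0x14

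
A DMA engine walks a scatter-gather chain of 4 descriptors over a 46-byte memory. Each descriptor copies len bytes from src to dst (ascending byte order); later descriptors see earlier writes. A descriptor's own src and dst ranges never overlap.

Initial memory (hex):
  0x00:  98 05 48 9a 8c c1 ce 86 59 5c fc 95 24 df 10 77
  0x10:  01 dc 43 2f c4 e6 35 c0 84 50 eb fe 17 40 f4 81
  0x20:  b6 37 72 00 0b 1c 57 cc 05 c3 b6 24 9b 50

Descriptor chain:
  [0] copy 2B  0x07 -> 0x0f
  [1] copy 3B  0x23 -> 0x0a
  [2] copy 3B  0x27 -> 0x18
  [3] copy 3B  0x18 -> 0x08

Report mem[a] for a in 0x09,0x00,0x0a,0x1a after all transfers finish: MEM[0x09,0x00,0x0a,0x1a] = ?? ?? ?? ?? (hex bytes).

#0 dst[0x0f+2] := {0x86,0x59}
#1 dst[0x0a+3] := {0x00,0x0b,0x1c}
#2 dst[0x18+3] := {0xcc,0x05,0xc3}
#3 dst[0x08+3] := {0xcc,0x05,0xc3}
query mem[0x09]=0x05, mem[0x00]=0x98, mem[0x0a]=0xc3, mem[0x1a]=0xc3

MEM[0x09,0x00,0x0a,0x1a] = 05 98 c3 c3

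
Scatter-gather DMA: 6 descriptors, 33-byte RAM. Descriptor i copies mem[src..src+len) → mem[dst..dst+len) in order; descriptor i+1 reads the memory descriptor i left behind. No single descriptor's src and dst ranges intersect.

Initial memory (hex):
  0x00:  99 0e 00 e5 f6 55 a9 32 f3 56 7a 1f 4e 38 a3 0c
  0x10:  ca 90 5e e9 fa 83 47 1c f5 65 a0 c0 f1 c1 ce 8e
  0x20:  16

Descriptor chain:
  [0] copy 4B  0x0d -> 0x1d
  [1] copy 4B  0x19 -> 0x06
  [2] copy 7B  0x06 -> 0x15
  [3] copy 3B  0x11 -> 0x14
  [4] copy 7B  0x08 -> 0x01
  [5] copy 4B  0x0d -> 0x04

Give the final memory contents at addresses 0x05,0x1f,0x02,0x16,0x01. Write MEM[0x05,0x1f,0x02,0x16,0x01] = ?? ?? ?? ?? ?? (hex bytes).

[0] 0x0d->0x1d len=4 : 38 a3 0c ca
[1] 0x19->0x06 len=4 : 65 a0 c0 f1
[2] 0x06->0x15 len=7 : 65 a0 c0 f1 7a 1f 4e
[3] 0x11->0x14 len=3 : 90 5e e9
[4] 0x08->0x01 len=7 : c0 f1 7a 1f 4e 38 a3
[5] 0x0d->0x04 len=4 : 38 a3 0c ca
query mem[0x05]=0xa3, mem[0x1f]=0x0c, mem[0x02]=0xf1, mem[0x16]=0xe9, mem[0x01]=0xc0

MEM[0x05,0x1f,0x02,0x16,0x01] = a3 0c f1 e9 c0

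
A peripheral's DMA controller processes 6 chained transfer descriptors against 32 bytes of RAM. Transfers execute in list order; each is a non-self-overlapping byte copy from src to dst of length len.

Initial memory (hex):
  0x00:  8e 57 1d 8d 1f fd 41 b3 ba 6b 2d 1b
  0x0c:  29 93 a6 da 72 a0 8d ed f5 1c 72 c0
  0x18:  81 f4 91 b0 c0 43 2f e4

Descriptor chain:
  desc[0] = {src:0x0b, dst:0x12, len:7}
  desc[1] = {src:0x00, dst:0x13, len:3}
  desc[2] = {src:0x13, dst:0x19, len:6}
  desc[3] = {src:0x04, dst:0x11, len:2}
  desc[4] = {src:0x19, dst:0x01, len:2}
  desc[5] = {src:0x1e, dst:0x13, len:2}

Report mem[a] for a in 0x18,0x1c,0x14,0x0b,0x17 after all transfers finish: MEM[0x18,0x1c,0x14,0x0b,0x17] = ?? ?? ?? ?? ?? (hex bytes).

MEM[0x18,0x1c,0x14,0x0b,0x17] = a0 da e4 1b 72

D0: mem[0x12..0x18] <- [1b 29 93 a6 da 72 a0]
D1: mem[0x13..0x15] <- [8e 57 1d]
D2: mem[0x19..0x1e] <- [8e 57 1d da 72 a0]
D3: mem[0x11..0x12] <- [1f fd]
D4: mem[0x01..0x02] <- [8e 57]
D5: mem[0x13..0x14] <- [a0 e4]
query mem[0x18]=0xa0, mem[0x1c]=0xda, mem[0x14]=0xe4, mem[0x0b]=0x1b, mem[0x17]=0x72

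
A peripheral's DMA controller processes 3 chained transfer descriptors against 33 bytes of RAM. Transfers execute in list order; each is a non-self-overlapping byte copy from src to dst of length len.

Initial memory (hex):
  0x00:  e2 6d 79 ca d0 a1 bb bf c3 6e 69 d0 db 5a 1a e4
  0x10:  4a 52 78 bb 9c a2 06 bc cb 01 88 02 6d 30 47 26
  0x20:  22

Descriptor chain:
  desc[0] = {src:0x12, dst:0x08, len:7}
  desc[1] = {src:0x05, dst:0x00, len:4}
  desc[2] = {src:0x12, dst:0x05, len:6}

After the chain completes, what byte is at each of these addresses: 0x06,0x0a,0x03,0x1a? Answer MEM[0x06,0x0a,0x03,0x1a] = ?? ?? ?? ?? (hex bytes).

MEM[0x06,0x0a,0x03,0x1a] = bb bc 78 88

#0 dst[0x08+7] := {0x78,0xbb,0x9c,0xa2,0x06,0xbc,0xcb}
#1 dst[0x00+4] := {0xa1,0xbb,0xbf,0x78}
#2 dst[0x05+6] := {0x78,0xbb,0x9c,0xa2,0x06,0xbc}
query mem[0x06]=0xbb, mem[0x0a]=0xbc, mem[0x03]=0x78, mem[0x1a]=0x88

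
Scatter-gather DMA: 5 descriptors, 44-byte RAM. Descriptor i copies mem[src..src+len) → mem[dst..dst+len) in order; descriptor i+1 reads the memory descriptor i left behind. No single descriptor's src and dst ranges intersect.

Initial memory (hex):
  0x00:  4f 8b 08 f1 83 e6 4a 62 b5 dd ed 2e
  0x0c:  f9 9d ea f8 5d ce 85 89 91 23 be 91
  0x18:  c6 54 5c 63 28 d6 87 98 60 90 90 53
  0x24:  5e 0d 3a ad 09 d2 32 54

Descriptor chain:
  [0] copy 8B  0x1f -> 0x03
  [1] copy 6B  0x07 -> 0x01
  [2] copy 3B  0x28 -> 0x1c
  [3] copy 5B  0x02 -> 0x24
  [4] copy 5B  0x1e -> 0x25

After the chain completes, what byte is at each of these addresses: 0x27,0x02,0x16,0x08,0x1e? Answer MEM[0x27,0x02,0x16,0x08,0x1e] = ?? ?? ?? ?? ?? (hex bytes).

MEM[0x27,0x02,0x16,0x08,0x1e] = 60 5e be 5e 32

D0: mem[0x03..0x0a] <- [98 60 90 90 53 5e 0d 3a]
D1: mem[0x01..0x06] <- [53 5e 0d 3a 2e f9]
D2: mem[0x1c..0x1e] <- [09 d2 32]
D3: mem[0x24..0x28] <- [5e 0d 3a 2e f9]
D4: mem[0x25..0x29] <- [32 98 60 90 90]
query mem[0x27]=0x60, mem[0x02]=0x5e, mem[0x16]=0xbe, mem[0x08]=0x5e, mem[0x1e]=0x32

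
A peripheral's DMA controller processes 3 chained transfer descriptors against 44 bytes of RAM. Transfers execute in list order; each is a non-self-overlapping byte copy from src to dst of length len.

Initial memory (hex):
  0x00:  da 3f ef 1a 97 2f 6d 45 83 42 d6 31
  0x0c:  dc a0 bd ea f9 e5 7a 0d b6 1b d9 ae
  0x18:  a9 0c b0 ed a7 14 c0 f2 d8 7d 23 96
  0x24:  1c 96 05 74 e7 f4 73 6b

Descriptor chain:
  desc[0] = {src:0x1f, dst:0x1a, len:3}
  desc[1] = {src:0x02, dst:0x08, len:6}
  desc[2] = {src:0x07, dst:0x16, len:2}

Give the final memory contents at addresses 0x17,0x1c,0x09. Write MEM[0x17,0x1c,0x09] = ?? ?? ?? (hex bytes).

D0: mem[0x1a..0x1c] <- [f2 d8 7d]
D1: mem[0x08..0x0d] <- [ef 1a 97 2f 6d 45]
D2: mem[0x16..0x17] <- [45 ef]
query mem[0x17]=0xef, mem[0x1c]=0x7d, mem[0x09]=0x1a

MEM[0x17,0x1c,0x09] = ef 7d 1a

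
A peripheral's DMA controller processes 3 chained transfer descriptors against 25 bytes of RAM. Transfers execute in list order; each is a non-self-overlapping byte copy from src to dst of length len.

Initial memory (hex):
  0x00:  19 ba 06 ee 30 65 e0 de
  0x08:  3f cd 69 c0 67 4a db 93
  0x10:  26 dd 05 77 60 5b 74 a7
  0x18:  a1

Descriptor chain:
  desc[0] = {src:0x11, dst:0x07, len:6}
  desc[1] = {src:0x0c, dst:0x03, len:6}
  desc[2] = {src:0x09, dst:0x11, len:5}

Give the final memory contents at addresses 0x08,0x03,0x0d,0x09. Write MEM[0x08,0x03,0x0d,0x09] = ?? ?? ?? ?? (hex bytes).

MEM[0x08,0x03,0x0d,0x09] = dd 74 4a 77

[0] 0x11->0x07 len=6 : dd 05 77 60 5b 74
[1] 0x0c->0x03 len=6 : 74 4a db 93 26 dd
[2] 0x09->0x11 len=5 : 77 60 5b 74 4a
query mem[0x08]=0xdd, mem[0x03]=0x74, mem[0x0d]=0x4a, mem[0x09]=0x77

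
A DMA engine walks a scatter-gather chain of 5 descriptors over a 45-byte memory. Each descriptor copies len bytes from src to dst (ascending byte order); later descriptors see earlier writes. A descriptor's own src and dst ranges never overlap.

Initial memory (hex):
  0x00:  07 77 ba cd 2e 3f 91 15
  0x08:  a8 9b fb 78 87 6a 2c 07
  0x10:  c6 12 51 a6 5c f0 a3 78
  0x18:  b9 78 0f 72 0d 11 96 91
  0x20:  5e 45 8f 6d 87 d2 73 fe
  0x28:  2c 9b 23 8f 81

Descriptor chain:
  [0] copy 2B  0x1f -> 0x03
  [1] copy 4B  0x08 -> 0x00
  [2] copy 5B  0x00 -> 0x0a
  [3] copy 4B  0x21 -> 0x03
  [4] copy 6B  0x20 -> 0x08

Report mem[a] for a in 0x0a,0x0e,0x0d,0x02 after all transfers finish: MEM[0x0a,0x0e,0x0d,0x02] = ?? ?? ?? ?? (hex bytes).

#0 dst[0x03+2] := {0x91,0x5e}
#1 dst[0x00+4] := {0xa8,0x9b,0xfb,0x78}
#2 dst[0x0a+5] := {0xa8,0x9b,0xfb,0x78,0x5e}
#3 dst[0x03+4] := {0x45,0x8f,0x6d,0x87}
#4 dst[0x08+6] := {0x5e,0x45,0x8f,0x6d,0x87,0xd2}
query mem[0x0a]=0x8f, mem[0x0e]=0x5e, mem[0x0d]=0xd2, mem[0x02]=0xfb

MEM[0x0a,0x0e,0x0d,0x02] = 8f 5e d2 fb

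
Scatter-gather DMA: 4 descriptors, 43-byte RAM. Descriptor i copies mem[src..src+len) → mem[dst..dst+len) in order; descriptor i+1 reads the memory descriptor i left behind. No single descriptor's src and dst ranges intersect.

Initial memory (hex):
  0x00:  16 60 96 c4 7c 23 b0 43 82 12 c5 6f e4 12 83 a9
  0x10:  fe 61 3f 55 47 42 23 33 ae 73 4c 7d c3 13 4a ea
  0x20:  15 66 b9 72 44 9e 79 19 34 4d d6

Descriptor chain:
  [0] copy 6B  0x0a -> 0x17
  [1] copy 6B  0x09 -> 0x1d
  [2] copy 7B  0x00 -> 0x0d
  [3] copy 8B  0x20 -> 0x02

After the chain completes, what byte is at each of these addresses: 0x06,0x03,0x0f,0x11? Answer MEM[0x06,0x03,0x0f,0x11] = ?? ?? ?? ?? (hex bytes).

  after D0: wrote 6B at 0x17 = c56fe41283a9
  after D1: wrote 6B at 0x1d = 12c56fe41283
  after D2: wrote 7B at 0x0d = 166096c47c23b0
  after D3: wrote 8B at 0x02 = e4128372449e7919
query mem[0x06]=0x44, mem[0x03]=0x12, mem[0x0f]=0x96, mem[0x11]=0x7c

MEM[0x06,0x03,0x0f,0x11] = 44 12 96 7c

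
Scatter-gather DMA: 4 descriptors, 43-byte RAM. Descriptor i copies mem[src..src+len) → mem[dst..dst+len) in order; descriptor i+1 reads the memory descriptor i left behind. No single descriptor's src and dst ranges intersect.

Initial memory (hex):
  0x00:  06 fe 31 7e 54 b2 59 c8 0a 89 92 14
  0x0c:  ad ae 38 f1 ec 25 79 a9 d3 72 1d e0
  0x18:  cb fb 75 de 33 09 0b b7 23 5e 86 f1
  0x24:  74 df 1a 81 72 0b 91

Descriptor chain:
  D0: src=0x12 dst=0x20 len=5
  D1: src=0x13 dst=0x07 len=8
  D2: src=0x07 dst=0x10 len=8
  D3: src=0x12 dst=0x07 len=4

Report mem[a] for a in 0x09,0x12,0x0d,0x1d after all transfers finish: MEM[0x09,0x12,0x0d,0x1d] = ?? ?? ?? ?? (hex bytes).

  after D0: wrote 5B at 0x20 = 79a9d3721d
  after D1: wrote 8B at 0x07 = a9d3721de0cbfb75
  after D2: wrote 8B at 0x10 = a9d3721de0cbfb75
  after D3: wrote 4B at 0x07 = 721de0cb
query mem[0x09]=0xe0, mem[0x12]=0x72, mem[0x0d]=0xfb, mem[0x1d]=0x09

MEM[0x09,0x12,0x0d,0x1d] = e0 72 fb 09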